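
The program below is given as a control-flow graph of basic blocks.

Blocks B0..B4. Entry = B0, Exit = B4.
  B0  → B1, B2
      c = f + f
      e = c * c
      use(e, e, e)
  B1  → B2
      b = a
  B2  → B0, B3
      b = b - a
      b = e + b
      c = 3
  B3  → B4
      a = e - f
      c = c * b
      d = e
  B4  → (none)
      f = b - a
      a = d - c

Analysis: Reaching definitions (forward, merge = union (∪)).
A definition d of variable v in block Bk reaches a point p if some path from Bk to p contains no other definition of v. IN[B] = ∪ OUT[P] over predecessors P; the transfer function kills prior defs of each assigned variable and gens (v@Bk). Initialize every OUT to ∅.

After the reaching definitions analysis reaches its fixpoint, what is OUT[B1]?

Answer: {b@B1, c@B0, e@B0}

Derivation:
Per-block solution:
  B0: | IN={b@B2, c@B2, e@B0} | OUT={b@B2, c@B0, e@B0}
  B1: | IN={b@B2, c@B0, e@B0} | OUT={b@B1, c@B0, e@B0}
  B2: | IN={b@B1, b@B2, c@B0, e@B0} | OUT={b@B2, c@B2, e@B0}
  B3: | IN={b@B2, c@B2, e@B0} | OUT={a@B3, b@B2, c@B3, d@B3, e@B0}
  B4: | IN={a@B3, b@B2, c@B3, d@B3, e@B0} | OUT={a@B4, b@B2, c@B3, d@B3, e@B0, f@B4}

Merge at B1: IN[B1] = OUT[B0] = {b@B2, c@B0, e@B0}
Applying B1's transfer function to that IN value gives OUT[B1] (row B1 above).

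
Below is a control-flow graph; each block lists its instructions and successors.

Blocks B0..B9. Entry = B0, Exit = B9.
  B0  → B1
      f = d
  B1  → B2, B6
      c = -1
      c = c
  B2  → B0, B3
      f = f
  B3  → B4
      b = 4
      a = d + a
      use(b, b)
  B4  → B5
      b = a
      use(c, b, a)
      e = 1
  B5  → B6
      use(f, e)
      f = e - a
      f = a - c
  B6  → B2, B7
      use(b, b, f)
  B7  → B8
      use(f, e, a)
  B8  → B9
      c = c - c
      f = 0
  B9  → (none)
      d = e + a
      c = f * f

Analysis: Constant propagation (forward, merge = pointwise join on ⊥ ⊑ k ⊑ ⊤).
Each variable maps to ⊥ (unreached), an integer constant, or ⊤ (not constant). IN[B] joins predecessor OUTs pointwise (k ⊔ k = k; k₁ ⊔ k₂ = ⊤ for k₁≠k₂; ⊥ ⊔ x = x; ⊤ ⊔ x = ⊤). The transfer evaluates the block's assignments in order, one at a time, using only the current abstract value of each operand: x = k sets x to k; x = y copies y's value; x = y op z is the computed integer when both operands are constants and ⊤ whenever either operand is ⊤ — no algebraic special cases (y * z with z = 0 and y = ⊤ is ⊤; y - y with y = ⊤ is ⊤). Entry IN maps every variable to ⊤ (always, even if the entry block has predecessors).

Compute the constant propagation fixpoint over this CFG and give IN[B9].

Fixpoint table:
  B0:   IN=(all ⊤)   OUT=(all ⊤)
  B1:   IN=(all ⊤)   OUT={c:-1; rest ⊤}
  B2:   IN={c:-1; rest ⊤}   OUT={c:-1; rest ⊤}
  B3:   IN={c:-1; rest ⊤}   OUT={b:4, c:-1; rest ⊤}
  B4:   IN={b:4, c:-1; rest ⊤}   OUT={c:-1, e:1; rest ⊤}
  B5:   IN={c:-1, e:1; rest ⊤}   OUT={c:-1, e:1; rest ⊤}
  B6:   IN={c:-1; rest ⊤}   OUT={c:-1; rest ⊤}
  B7:   IN={c:-1; rest ⊤}   OUT={c:-1; rest ⊤}
  B8:   IN={c:-1; rest ⊤}   OUT={c:0, f:0; rest ⊤}
  B9:   IN={c:0, f:0; rest ⊤}   OUT={c:0, f:0; rest ⊤}

Merge at B9: IN[B9] = OUT[B8] = {a: ⊤, b: ⊤, c: 0, d: ⊤, e: ⊤, f: 0}

Answer: {a: ⊤, b: ⊤, c: 0, d: ⊤, e: ⊤, f: 0}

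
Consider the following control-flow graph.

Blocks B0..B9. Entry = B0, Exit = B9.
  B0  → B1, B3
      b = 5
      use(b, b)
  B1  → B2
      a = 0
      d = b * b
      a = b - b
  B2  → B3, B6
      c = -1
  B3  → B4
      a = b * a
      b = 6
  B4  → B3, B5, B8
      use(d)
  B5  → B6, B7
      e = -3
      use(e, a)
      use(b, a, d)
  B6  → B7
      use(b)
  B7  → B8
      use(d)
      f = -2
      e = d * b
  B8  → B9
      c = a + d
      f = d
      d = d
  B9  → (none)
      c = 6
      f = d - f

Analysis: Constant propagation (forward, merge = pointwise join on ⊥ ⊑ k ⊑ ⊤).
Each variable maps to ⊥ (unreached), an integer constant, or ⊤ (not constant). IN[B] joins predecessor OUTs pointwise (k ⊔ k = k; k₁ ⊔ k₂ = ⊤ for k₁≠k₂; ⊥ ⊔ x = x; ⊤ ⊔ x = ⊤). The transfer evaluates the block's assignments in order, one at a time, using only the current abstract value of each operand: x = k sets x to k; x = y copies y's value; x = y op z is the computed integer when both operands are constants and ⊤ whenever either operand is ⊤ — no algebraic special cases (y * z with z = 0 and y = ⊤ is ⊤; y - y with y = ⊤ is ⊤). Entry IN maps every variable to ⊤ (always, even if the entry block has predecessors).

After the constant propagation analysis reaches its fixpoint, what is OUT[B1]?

Fixpoint table:
  B0:  IN=(all ⊤)  OUT={b:5; rest ⊤}
  B1:  IN={b:5; rest ⊤}  OUT={a:0, b:5, d:25; rest ⊤}
  B2:  IN={a:0, b:5, d:25; rest ⊤}  OUT={a:0, b:5, c:-1, d:25; rest ⊤}
  B3:  IN=(all ⊤)  OUT={b:6; rest ⊤}
  B4:  IN={b:6; rest ⊤}  OUT={b:6; rest ⊤}
  B5:  IN={b:6; rest ⊤}  OUT={b:6, e:-3; rest ⊤}
  B6:  IN=(all ⊤)  OUT=(all ⊤)
  B7:  IN=(all ⊤)  OUT={f:-2; rest ⊤}
  B8:  IN=(all ⊤)  OUT=(all ⊤)
  B9:  IN=(all ⊤)  OUT={c:6; rest ⊤}

Merge at B1: IN[B1] = OUT[B0] = {a: ⊤, b: 5, c: ⊤, d: ⊤, e: ⊤, f: ⊤}
Applying B1's transfer function to that IN value gives OUT[B1] (row B1 above).

Answer: {a: 0, b: 5, c: ⊤, d: 25, e: ⊤, f: ⊤}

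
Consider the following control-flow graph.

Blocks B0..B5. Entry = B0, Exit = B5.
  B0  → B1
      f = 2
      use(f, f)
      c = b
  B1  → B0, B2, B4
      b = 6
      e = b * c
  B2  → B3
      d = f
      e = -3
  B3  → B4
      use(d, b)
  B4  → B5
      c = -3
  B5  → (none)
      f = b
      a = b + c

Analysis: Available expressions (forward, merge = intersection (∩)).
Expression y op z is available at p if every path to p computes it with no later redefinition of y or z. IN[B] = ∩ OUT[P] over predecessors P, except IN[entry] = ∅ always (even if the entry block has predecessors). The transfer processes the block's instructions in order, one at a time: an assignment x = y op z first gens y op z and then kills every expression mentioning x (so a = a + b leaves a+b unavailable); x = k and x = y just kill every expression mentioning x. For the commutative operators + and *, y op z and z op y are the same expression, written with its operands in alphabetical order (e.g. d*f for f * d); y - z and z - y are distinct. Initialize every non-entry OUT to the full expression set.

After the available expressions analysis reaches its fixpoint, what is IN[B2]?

Answer: {b*c}

Working:
Fixpoint table:
  B0: | IN={} | OUT={}
  B1: | IN={} | OUT={b*c}
  B2: | IN={b*c} | OUT={b*c}
  B3: | IN={b*c} | OUT={b*c}
  B4: | IN={b*c} | OUT={}
  B5: | IN={} | OUT={b+c}

Merge at B2: IN[B2] = OUT[B1] = {b*c}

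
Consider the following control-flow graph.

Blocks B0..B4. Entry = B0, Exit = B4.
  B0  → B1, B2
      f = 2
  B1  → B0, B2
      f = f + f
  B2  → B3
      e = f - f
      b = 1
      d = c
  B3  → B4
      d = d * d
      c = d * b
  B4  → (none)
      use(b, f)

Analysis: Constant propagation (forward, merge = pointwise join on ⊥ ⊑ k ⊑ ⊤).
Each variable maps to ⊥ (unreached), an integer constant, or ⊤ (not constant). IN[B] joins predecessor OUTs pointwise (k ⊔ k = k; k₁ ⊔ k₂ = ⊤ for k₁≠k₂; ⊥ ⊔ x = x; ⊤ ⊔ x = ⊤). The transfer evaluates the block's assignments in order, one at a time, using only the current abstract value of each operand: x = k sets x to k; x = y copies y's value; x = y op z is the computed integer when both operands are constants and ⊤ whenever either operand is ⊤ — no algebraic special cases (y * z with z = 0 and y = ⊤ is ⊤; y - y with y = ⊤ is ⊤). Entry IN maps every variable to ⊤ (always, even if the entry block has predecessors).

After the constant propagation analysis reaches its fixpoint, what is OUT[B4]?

Answer: {a: ⊤, b: 1, c: ⊤, d: ⊤, e: ⊤, f: ⊤}

Working:
Converged values:
  B0:  IN=(all ⊤)  OUT={f:2; rest ⊤}
  B1:  IN={f:2; rest ⊤}  OUT={f:4; rest ⊤}
  B2:  IN=(all ⊤)  OUT={b:1; rest ⊤}
  B3:  IN={b:1; rest ⊤}  OUT={b:1; rest ⊤}
  B4:  IN={b:1; rest ⊤}  OUT={b:1; rest ⊤}

Merge at B4: IN[B4] = OUT[B3] = {a: ⊤, b: 1, c: ⊤, d: ⊤, e: ⊤, f: ⊤}
Applying B4's transfer function to that IN value gives OUT[B4] (row B4 above).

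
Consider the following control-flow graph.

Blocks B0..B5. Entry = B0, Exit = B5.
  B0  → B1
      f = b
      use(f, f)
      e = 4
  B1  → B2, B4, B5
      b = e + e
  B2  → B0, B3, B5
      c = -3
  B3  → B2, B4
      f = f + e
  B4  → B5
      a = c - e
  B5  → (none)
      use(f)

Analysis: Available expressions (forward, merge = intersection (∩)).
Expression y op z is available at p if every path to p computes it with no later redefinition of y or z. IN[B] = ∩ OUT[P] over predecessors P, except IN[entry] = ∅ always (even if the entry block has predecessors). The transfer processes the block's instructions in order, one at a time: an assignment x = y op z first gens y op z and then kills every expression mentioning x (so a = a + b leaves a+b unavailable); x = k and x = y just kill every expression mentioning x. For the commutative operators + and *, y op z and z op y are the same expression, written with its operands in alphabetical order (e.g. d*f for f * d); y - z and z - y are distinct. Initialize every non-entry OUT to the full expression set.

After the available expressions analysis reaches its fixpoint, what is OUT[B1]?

Answer: {e+e}

Working:
Per-block solution:
  B0: | IN={} | OUT={}
  B1: | IN={} | OUT={e+e}
  B2: | IN={e+e} | OUT={e+e}
  B3: | IN={e+e} | OUT={e+e}
  B4: | IN={e+e} | OUT={c-e, e+e}
  B5: | IN={e+e} | OUT={e+e}

Merge at B1: IN[B1] = OUT[B0] = {}
Applying B1's transfer function to that IN value gives OUT[B1] (row B1 above).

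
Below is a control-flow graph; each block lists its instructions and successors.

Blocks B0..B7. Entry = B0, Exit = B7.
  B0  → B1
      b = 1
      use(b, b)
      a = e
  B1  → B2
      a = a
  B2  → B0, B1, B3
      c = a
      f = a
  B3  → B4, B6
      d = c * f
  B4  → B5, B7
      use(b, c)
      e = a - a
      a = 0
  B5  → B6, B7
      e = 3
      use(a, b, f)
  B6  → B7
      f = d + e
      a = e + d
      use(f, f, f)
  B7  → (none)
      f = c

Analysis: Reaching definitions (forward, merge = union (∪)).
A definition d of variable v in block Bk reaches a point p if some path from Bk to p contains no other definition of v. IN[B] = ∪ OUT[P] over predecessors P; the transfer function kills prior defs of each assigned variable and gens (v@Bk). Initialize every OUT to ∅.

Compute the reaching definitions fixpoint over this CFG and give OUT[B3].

Per-block solution:
  B0:   IN={a@B1, b@B0, c@B2, f@B2}   OUT={a@B0, b@B0, c@B2, f@B2}
  B1:   IN={a@B0, a@B1, b@B0, c@B2, f@B2}   OUT={a@B1, b@B0, c@B2, f@B2}
  B2:   IN={a@B1, b@B0, c@B2, f@B2}   OUT={a@B1, b@B0, c@B2, f@B2}
  B3:   IN={a@B1, b@B0, c@B2, f@B2}   OUT={a@B1, b@B0, c@B2, d@B3, f@B2}
  B4:   IN={a@B1, b@B0, c@B2, d@B3, f@B2}   OUT={a@B4, b@B0, c@B2, d@B3, e@B4, f@B2}
  B5:   IN={a@B4, b@B0, c@B2, d@B3, e@B4, f@B2}   OUT={a@B4, b@B0, c@B2, d@B3, e@B5, f@B2}
  B6:   IN={a@B1, a@B4, b@B0, c@B2, d@B3, e@B5, f@B2}   OUT={a@B6, b@B0, c@B2, d@B3, e@B5, f@B6}
  B7:   IN={a@B4, a@B6, b@B0, c@B2, d@B3, e@B4, e@B5, f@B2, f@B6}   OUT={a@B4, a@B6, b@B0, c@B2, d@B3, e@B4, e@B5, f@B7}

Merge at B3: IN[B3] = OUT[B2] = {a@B1, b@B0, c@B2, f@B2}
Applying B3's transfer function to that IN value gives OUT[B3] (row B3 above).

Answer: {a@B1, b@B0, c@B2, d@B3, f@B2}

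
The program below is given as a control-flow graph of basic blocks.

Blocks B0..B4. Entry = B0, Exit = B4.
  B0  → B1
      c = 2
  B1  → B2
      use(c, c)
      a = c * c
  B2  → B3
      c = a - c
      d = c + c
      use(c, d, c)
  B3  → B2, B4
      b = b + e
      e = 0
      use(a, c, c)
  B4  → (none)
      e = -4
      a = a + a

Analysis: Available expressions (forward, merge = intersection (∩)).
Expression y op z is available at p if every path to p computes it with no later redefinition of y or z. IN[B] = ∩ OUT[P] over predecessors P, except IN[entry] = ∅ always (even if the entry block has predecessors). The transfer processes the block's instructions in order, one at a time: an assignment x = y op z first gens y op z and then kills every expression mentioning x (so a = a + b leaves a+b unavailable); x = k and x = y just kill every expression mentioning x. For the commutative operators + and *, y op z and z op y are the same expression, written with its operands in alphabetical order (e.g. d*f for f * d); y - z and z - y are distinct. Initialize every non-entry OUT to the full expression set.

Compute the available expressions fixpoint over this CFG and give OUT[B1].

Per-block solution:
  B0: | IN={} | OUT={}
  B1: | IN={} | OUT={c*c}
  B2: | IN={} | OUT={c+c}
  B3: | IN={c+c} | OUT={c+c}
  B4: | IN={c+c} | OUT={c+c}

Merge at B1: IN[B1] = OUT[B0] = {}
Applying B1's transfer function to that IN value gives OUT[B1] (row B1 above).

Answer: {c*c}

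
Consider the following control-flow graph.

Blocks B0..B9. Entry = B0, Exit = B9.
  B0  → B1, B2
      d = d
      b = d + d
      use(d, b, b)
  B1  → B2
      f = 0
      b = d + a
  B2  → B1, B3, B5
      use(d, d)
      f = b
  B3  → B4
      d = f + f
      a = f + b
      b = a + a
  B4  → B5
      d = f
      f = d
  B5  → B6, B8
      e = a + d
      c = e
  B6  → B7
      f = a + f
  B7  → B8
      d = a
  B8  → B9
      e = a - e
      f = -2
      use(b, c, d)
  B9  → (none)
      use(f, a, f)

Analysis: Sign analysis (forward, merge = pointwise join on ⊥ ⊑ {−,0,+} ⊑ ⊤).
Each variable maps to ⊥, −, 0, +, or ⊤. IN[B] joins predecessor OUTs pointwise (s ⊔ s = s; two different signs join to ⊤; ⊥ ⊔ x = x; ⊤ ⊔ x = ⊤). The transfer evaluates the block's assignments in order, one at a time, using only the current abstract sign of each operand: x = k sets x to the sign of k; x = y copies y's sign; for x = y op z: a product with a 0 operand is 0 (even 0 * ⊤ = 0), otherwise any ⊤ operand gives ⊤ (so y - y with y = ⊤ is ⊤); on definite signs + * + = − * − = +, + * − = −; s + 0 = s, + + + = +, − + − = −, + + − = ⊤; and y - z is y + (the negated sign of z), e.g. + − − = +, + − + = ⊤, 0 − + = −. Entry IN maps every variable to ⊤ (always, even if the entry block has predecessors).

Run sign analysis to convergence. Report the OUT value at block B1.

Converged values:
  B0:   IN=(all ⊤)   OUT=(all ⊤)
  B1:   IN=(all ⊤)   OUT={f:0; rest ⊤}
  B2:   IN=(all ⊤)   OUT=(all ⊤)
  B3:   IN=(all ⊤)   OUT=(all ⊤)
  B4:   IN=(all ⊤)   OUT=(all ⊤)
  B5:   IN=(all ⊤)   OUT=(all ⊤)
  B6:   IN=(all ⊤)   OUT=(all ⊤)
  B7:   IN=(all ⊤)   OUT=(all ⊤)
  B8:   IN=(all ⊤)   OUT={f:-; rest ⊤}
  B9:   IN={f:-; rest ⊤}   OUT={f:-; rest ⊤}

Merge at B1: IN[B1] = OUT[B0] ⊔ OUT[B2] = {a: ⊤, b: ⊤, c: ⊤, d: ⊤, e: ⊤, f: ⊤}
Applying B1's transfer function to that IN value gives OUT[B1] (row B1 above).

Answer: {a: ⊤, b: ⊤, c: ⊤, d: ⊤, e: ⊤, f: 0}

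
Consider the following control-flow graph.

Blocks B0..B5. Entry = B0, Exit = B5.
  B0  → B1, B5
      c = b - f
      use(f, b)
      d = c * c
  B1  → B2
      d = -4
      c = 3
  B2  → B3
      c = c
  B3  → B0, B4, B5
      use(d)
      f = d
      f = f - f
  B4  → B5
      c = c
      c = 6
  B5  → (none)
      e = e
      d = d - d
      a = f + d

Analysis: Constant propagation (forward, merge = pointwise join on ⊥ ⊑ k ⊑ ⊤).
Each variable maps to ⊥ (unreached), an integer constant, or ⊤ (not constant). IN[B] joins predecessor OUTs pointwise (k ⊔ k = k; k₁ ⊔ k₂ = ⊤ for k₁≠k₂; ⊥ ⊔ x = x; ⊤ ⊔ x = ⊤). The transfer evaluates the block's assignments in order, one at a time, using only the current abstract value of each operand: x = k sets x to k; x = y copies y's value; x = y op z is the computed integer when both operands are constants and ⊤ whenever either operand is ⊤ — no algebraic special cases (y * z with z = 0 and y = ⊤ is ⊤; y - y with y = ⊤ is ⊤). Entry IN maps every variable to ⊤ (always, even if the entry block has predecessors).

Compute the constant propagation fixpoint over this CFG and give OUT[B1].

Per-block solution:
  B0: | IN=(all ⊤) | OUT=(all ⊤)
  B1: | IN=(all ⊤) | OUT={c:3, d:-4; rest ⊤}
  B2: | IN={c:3, d:-4; rest ⊤} | OUT={c:3, d:-4; rest ⊤}
  B3: | IN={c:3, d:-4; rest ⊤} | OUT={c:3, d:-4, f:0; rest ⊤}
  B4: | IN={c:3, d:-4, f:0; rest ⊤} | OUT={c:6, d:-4, f:0; rest ⊤}
  B5: | IN=(all ⊤) | OUT=(all ⊤)

Merge at B1: IN[B1] = OUT[B0] = {a: ⊤, b: ⊤, c: ⊤, d: ⊤, e: ⊤, f: ⊤}
Applying B1's transfer function to that IN value gives OUT[B1] (row B1 above).

Answer: {a: ⊤, b: ⊤, c: 3, d: -4, e: ⊤, f: ⊤}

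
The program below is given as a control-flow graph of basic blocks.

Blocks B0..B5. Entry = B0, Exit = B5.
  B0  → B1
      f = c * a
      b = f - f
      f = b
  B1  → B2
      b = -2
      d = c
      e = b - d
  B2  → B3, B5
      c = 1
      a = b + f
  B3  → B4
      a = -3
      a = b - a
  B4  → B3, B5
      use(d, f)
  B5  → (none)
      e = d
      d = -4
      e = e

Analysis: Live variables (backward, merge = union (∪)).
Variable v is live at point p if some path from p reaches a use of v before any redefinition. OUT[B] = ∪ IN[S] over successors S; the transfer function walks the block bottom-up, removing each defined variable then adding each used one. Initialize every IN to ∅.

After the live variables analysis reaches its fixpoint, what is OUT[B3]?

Fixpoint table:
  B0:   IN={a, c}   OUT={c, f}
  B1:   IN={c, f}   OUT={b, d, f}
  B2:   IN={b, d, f}   OUT={b, d, f}
  B3:   IN={b, d, f}   OUT={b, d, f}
  B4:   IN={b, d, f}   OUT={b, d, f}
  B5:   IN={d}   OUT={}

Merge at B3: OUT[B3] = IN[B4] = {b, d, f}

Answer: {b, d, f}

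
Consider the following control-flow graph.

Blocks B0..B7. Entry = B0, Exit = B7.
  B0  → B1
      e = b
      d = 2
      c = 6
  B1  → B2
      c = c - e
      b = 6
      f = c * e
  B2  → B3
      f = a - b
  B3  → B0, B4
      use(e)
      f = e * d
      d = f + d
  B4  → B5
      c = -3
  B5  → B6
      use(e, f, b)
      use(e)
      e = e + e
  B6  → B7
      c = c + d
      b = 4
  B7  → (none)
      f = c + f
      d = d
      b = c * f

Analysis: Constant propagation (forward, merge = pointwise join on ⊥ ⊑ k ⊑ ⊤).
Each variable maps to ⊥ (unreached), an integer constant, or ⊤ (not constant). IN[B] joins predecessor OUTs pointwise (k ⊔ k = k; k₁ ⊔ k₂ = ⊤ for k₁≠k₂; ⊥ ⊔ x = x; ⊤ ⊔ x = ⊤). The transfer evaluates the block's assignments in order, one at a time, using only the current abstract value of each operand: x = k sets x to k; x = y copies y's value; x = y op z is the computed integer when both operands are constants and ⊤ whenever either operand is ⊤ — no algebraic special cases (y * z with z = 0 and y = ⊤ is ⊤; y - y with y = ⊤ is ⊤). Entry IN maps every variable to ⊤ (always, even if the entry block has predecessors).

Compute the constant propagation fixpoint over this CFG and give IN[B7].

Per-block solution:
  B0: | IN=(all ⊤) | OUT={c:6, d:2; rest ⊤}
  B1: | IN={c:6, d:2; rest ⊤} | OUT={b:6, d:2; rest ⊤}
  B2: | IN={b:6, d:2; rest ⊤} | OUT={b:6, d:2; rest ⊤}
  B3: | IN={b:6, d:2; rest ⊤} | OUT={b:6; rest ⊤}
  B4: | IN={b:6; rest ⊤} | OUT={b:6, c:-3; rest ⊤}
  B5: | IN={b:6, c:-3; rest ⊤} | OUT={b:6, c:-3; rest ⊤}
  B6: | IN={b:6, c:-3; rest ⊤} | OUT={b:4; rest ⊤}
  B7: | IN={b:4; rest ⊤} | OUT=(all ⊤)

Merge at B7: IN[B7] = OUT[B6] = {a: ⊤, b: 4, c: ⊤, d: ⊤, e: ⊤, f: ⊤}

Answer: {a: ⊤, b: 4, c: ⊤, d: ⊤, e: ⊤, f: ⊤}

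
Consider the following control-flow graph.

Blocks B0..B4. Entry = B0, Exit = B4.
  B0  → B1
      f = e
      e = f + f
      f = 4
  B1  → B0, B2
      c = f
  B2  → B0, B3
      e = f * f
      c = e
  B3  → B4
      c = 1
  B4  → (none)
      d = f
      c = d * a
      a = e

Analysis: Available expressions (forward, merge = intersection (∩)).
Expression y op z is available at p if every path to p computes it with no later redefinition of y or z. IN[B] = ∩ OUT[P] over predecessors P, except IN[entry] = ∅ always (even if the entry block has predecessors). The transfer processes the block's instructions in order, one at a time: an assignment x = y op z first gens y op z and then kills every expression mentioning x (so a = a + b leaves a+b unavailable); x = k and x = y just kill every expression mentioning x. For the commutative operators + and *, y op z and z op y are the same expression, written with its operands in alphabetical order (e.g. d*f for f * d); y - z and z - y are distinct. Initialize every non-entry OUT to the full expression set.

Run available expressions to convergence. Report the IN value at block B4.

Answer: {f*f}

Trace:
Per-block solution:
  B0: | IN={} | OUT={}
  B1: | IN={} | OUT={}
  B2: | IN={} | OUT={f*f}
  B3: | IN={f*f} | OUT={f*f}
  B4: | IN={f*f} | OUT={f*f}

Merge at B4: IN[B4] = OUT[B3] = {f*f}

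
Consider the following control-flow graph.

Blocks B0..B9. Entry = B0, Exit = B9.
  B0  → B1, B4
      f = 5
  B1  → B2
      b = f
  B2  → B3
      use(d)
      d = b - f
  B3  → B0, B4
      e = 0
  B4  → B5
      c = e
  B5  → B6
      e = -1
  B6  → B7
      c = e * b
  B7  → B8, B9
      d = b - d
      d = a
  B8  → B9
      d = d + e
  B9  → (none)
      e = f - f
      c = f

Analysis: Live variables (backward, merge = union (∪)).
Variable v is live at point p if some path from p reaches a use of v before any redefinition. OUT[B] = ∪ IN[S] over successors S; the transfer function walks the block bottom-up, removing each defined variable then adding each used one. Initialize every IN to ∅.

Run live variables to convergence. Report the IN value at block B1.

Converged values:
  B0:  IN={a, b, d, e}  OUT={a, b, d, e, f}
  B1:  IN={a, d, f}  OUT={a, b, d, f}
  B2:  IN={a, b, d, f}  OUT={a, b, d, f}
  B3:  IN={a, b, d, f}  OUT={a, b, d, e, f}
  B4:  IN={a, b, d, e, f}  OUT={a, b, d, f}
  B5:  IN={a, b, d, f}  OUT={a, b, d, e, f}
  B6:  IN={a, b, d, e, f}  OUT={a, b, d, e, f}
  B7:  IN={a, b, d, e, f}  OUT={d, e, f}
  B8:  IN={d, e, f}  OUT={f}
  B9:  IN={f}  OUT={}

Merge at B1: OUT[B1] = IN[B2] = {a, b, d, f}
Applying B1's transfer function to that OUT value gives IN[B1] (row B1 above).

Answer: {a, d, f}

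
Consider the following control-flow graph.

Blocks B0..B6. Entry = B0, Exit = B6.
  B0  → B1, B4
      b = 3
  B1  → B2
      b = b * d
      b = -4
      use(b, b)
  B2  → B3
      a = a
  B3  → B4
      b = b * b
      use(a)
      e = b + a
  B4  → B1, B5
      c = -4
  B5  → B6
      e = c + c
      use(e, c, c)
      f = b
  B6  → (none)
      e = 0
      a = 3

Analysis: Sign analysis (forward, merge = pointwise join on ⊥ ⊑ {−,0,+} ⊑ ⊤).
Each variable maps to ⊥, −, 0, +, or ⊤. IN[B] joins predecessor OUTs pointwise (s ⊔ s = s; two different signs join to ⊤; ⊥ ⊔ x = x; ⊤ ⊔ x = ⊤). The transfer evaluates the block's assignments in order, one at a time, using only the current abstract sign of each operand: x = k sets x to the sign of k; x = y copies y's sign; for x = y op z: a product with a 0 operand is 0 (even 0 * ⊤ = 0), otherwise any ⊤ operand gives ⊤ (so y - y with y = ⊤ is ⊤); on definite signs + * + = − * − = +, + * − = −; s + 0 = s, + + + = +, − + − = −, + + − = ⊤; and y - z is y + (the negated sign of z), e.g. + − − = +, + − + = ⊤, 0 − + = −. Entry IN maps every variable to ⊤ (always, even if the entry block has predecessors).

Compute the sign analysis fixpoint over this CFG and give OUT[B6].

Fixpoint table:
  B0:   IN=(all ⊤)   OUT={b:+; rest ⊤}
  B1:   IN={b:+; rest ⊤}   OUT={b:-; rest ⊤}
  B2:   IN={b:-; rest ⊤}   OUT={b:-; rest ⊤}
  B3:   IN={b:-; rest ⊤}   OUT={b:+; rest ⊤}
  B4:   IN={b:+; rest ⊤}   OUT={b:+, c:-; rest ⊤}
  B5:   IN={b:+, c:-; rest ⊤}   OUT={b:+, c:-, e:-, f:+; rest ⊤}
  B6:   IN={b:+, c:-, e:-, f:+; rest ⊤}   OUT={a:+, b:+, c:-, e:0, f:+; rest ⊤}

Merge at B6: IN[B6] = OUT[B5] = {a: ⊤, b: +, c: -, d: ⊤, e: -, f: +}
Applying B6's transfer function to that IN value gives OUT[B6] (row B6 above).

Answer: {a: +, b: +, c: -, d: ⊤, e: 0, f: +}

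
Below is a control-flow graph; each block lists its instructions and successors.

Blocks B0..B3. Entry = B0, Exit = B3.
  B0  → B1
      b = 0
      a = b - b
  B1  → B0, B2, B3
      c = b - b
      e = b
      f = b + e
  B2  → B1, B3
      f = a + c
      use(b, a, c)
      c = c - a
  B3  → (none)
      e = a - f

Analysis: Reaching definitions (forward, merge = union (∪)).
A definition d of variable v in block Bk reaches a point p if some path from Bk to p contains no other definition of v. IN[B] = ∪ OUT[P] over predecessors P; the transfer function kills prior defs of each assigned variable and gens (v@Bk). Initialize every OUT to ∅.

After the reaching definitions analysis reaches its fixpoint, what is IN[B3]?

Converged values:
  B0:   IN={a@B0, b@B0, c@B1, e@B1, f@B1}   OUT={a@B0, b@B0, c@B1, e@B1, f@B1}
  B1:   IN={a@B0, b@B0, c@B1, c@B2, e@B1, f@B1, f@B2}   OUT={a@B0, b@B0, c@B1, e@B1, f@B1}
  B2:   IN={a@B0, b@B0, c@B1, e@B1, f@B1}   OUT={a@B0, b@B0, c@B2, e@B1, f@B2}
  B3:   IN={a@B0, b@B0, c@B1, c@B2, e@B1, f@B1, f@B2}   OUT={a@B0, b@B0, c@B1, c@B2, e@B3, f@B1, f@B2}

Merge at B3: IN[B3] = OUT[B1] ⊔ OUT[B2] = {a@B0, b@B0, c@B1, c@B2, e@B1, f@B1, f@B2}

Answer: {a@B0, b@B0, c@B1, c@B2, e@B1, f@B1, f@B2}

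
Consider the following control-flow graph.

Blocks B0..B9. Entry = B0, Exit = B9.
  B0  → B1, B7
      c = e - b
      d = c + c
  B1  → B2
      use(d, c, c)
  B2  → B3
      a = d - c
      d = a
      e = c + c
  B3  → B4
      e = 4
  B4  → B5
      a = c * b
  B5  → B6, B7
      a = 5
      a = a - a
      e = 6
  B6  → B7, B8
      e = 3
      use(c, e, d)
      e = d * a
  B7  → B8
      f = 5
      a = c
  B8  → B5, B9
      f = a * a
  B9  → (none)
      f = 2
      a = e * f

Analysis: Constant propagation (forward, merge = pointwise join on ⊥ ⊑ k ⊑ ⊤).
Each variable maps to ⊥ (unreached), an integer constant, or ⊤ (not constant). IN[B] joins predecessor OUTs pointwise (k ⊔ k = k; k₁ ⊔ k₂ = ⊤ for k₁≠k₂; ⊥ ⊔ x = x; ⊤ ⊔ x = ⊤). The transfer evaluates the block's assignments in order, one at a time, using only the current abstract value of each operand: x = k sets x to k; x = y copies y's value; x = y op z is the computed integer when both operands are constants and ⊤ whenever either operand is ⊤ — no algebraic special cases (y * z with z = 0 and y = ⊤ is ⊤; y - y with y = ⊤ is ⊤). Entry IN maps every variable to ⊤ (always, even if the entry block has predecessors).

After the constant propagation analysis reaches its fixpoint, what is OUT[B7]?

Fixpoint table:
  B0:   IN=(all ⊤)   OUT=(all ⊤)
  B1:   IN=(all ⊤)   OUT=(all ⊤)
  B2:   IN=(all ⊤)   OUT=(all ⊤)
  B3:   IN=(all ⊤)   OUT={e:4; rest ⊤}
  B4:   IN={e:4; rest ⊤}   OUT={e:4; rest ⊤}
  B5:   IN=(all ⊤)   OUT={a:0, e:6; rest ⊤}
  B6:   IN={a:0, e:6; rest ⊤}   OUT={a:0; rest ⊤}
  B7:   IN=(all ⊤)   OUT={f:5; rest ⊤}
  B8:   IN=(all ⊤)   OUT=(all ⊤)
  B9:   IN=(all ⊤)   OUT={f:2; rest ⊤}

Merge at B7: IN[B7] = OUT[B0] ⊔ OUT[B5] ⊔ OUT[B6] = {a: ⊤, b: ⊤, c: ⊤, d: ⊤, e: ⊤, f: ⊤}
Applying B7's transfer function to that IN value gives OUT[B7] (row B7 above).

Answer: {a: ⊤, b: ⊤, c: ⊤, d: ⊤, e: ⊤, f: 5}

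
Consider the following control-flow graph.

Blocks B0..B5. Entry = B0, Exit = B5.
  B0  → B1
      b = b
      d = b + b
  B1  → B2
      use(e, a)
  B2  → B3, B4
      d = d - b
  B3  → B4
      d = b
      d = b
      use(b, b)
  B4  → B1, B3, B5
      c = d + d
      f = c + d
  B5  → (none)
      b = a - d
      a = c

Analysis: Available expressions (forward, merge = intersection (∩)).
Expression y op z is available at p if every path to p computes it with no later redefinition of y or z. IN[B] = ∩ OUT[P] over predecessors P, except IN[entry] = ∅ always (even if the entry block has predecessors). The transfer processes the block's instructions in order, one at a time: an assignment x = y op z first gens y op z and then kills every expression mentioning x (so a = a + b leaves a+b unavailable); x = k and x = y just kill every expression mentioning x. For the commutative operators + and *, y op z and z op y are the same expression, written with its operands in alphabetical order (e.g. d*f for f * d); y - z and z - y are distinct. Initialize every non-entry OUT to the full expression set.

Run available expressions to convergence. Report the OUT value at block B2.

Per-block solution:
  B0: | IN={} | OUT={b+b}
  B1: | IN={b+b} | OUT={b+b}
  B2: | IN={b+b} | OUT={b+b}
  B3: | IN={b+b} | OUT={b+b}
  B4: | IN={b+b} | OUT={b+b, c+d, d+d}
  B5: | IN={b+b, c+d, d+d} | OUT={c+d, d+d}

Merge at B2: IN[B2] = OUT[B1] = {b+b}
Applying B2's transfer function to that IN value gives OUT[B2] (row B2 above).

Answer: {b+b}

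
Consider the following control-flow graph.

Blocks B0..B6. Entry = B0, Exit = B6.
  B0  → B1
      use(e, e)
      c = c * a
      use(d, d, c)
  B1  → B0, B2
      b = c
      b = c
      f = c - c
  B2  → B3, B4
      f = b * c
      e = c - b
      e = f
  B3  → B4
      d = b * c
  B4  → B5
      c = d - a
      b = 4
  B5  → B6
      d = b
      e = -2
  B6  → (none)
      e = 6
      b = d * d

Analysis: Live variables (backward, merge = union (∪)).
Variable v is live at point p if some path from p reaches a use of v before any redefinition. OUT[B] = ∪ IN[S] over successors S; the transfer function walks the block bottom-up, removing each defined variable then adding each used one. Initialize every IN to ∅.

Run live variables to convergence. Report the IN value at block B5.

Answer: {b}

Working:
Fixpoint table:
  B0:  IN={a, c, d, e}  OUT={a, c, d, e}
  B1:  IN={a, c, d, e}  OUT={a, b, c, d, e}
  B2:  IN={a, b, c, d}  OUT={a, b, c, d}
  B3:  IN={a, b, c}  OUT={a, d}
  B4:  IN={a, d}  OUT={b}
  B5:  IN={b}  OUT={d}
  B6:  IN={d}  OUT={}

Merge at B5: OUT[B5] = IN[B6] = {d}
Applying B5's transfer function to that OUT value gives IN[B5] (row B5 above).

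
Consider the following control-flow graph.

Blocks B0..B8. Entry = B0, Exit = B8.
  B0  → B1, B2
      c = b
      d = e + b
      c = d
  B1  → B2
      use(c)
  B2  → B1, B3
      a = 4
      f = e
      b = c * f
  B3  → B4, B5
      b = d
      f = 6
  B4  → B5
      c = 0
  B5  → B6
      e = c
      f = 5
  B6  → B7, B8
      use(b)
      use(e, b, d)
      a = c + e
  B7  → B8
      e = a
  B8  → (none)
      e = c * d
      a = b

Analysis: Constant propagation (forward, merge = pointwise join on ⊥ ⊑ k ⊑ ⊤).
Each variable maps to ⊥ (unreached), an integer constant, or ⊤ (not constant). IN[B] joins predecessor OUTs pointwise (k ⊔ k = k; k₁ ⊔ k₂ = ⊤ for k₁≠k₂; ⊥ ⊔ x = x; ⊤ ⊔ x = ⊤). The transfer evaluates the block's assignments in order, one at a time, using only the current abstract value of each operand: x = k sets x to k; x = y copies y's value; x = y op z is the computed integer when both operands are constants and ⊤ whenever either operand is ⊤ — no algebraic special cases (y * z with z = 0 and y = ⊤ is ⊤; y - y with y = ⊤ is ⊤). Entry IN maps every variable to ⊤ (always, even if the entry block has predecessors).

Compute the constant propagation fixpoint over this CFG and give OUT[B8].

Per-block solution:
  B0:  IN=(all ⊤)  OUT=(all ⊤)
  B1:  IN=(all ⊤)  OUT=(all ⊤)
  B2:  IN=(all ⊤)  OUT={a:4; rest ⊤}
  B3:  IN={a:4; rest ⊤}  OUT={a:4, f:6; rest ⊤}
  B4:  IN={a:4, f:6; rest ⊤}  OUT={a:4, c:0, f:6; rest ⊤}
  B5:  IN={a:4, f:6; rest ⊤}  OUT={a:4, f:5; rest ⊤}
  B6:  IN={a:4, f:5; rest ⊤}  OUT={f:5; rest ⊤}
  B7:  IN={f:5; rest ⊤}  OUT={f:5; rest ⊤}
  B8:  IN={f:5; rest ⊤}  OUT={f:5; rest ⊤}

Merge at B8: IN[B8] = OUT[B6] ⊔ OUT[B7] = {a: ⊤, b: ⊤, c: ⊤, d: ⊤, e: ⊤, f: 5}
Applying B8's transfer function to that IN value gives OUT[B8] (row B8 above).

Answer: {a: ⊤, b: ⊤, c: ⊤, d: ⊤, e: ⊤, f: 5}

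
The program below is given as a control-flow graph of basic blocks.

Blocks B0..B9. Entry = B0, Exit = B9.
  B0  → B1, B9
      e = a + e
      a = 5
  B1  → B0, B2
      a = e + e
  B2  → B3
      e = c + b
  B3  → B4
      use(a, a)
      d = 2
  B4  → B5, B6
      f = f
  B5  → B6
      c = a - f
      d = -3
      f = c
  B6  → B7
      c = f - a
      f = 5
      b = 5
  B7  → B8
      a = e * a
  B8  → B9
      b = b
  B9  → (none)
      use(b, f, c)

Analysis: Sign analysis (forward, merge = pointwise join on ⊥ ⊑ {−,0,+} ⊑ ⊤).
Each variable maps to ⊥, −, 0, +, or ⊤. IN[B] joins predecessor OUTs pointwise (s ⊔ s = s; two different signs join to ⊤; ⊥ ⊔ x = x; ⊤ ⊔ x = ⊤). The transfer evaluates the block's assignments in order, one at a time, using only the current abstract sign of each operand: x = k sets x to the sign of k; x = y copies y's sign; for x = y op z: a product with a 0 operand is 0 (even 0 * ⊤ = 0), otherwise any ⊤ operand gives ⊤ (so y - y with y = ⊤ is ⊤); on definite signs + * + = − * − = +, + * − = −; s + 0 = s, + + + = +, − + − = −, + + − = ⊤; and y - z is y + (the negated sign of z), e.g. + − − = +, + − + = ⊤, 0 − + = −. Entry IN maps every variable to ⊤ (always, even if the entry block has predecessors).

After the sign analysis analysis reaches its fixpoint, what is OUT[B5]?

Fixpoint table:
  B0:  IN=(all ⊤)  OUT={a:+; rest ⊤}
  B1:  IN={a:+; rest ⊤}  OUT=(all ⊤)
  B2:  IN=(all ⊤)  OUT=(all ⊤)
  B3:  IN=(all ⊤)  OUT={d:+; rest ⊤}
  B4:  IN={d:+; rest ⊤}  OUT={d:+; rest ⊤}
  B5:  IN={d:+; rest ⊤}  OUT={d:-; rest ⊤}
  B6:  IN=(all ⊤)  OUT={b:+, f:+; rest ⊤}
  B7:  IN={b:+, f:+; rest ⊤}  OUT={b:+, f:+; rest ⊤}
  B8:  IN={b:+, f:+; rest ⊤}  OUT={b:+, f:+; rest ⊤}
  B9:  IN=(all ⊤)  OUT=(all ⊤)

Merge at B5: IN[B5] = OUT[B4] = {a: ⊤, b: ⊤, c: ⊤, d: +, e: ⊤, f: ⊤}
Applying B5's transfer function to that IN value gives OUT[B5] (row B5 above).

Answer: {a: ⊤, b: ⊤, c: ⊤, d: -, e: ⊤, f: ⊤}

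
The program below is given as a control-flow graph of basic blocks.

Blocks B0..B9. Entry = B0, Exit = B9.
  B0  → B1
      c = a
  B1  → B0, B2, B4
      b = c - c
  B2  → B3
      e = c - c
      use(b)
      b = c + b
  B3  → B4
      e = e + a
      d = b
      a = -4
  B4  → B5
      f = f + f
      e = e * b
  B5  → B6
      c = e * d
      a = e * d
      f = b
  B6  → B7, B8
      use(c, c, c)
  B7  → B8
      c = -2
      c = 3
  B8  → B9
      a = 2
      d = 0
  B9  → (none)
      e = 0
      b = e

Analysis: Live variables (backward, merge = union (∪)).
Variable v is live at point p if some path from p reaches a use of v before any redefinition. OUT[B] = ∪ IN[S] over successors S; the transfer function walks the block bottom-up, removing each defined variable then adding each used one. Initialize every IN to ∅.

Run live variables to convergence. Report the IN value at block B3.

Answer: {a, b, e, f}

Working:
Per-block solution:
  B0:  IN={a, d, e, f}  OUT={a, c, d, e, f}
  B1:  IN={a, c, d, e, f}  OUT={a, b, c, d, e, f}
  B2:  IN={a, b, c, f}  OUT={a, b, e, f}
  B3:  IN={a, b, e, f}  OUT={b, d, e, f}
  B4:  IN={b, d, e, f}  OUT={b, d, e}
  B5:  IN={b, d, e}  OUT={c}
  B6:  IN={c}  OUT={}
  B7:  IN={}  OUT={}
  B8:  IN={}  OUT={}
  B9:  IN={}  OUT={}

Merge at B3: OUT[B3] = IN[B4] = {b, d, e, f}
Applying B3's transfer function to that OUT value gives IN[B3] (row B3 above).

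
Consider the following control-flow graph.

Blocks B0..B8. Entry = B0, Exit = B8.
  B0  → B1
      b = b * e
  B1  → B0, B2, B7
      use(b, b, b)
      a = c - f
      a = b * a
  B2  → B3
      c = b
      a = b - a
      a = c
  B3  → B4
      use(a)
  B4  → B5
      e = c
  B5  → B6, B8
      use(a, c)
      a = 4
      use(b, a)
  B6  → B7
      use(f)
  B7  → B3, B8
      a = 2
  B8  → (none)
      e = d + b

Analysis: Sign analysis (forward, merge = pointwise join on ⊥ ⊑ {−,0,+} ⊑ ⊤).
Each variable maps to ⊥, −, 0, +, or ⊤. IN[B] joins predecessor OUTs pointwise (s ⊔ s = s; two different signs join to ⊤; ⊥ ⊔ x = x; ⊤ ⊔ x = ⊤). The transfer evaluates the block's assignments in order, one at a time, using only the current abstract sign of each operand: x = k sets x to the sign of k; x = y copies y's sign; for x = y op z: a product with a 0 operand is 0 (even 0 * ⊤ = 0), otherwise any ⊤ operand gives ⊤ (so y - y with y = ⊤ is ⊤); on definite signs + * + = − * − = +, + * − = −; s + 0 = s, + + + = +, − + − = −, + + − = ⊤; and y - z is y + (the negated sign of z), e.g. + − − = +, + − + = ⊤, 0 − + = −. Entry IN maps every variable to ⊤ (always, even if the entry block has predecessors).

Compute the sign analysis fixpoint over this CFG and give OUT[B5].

Answer: {a: +, b: ⊤, c: ⊤, d: ⊤, e: ⊤, f: ⊤}

Trace:
Converged values:
  B0:   IN=(all ⊤)   OUT=(all ⊤)
  B1:   IN=(all ⊤)   OUT=(all ⊤)
  B2:   IN=(all ⊤)   OUT=(all ⊤)
  B3:   IN=(all ⊤)   OUT=(all ⊤)
  B4:   IN=(all ⊤)   OUT=(all ⊤)
  B5:   IN=(all ⊤)   OUT={a:+; rest ⊤}
  B6:   IN={a:+; rest ⊤}   OUT={a:+; rest ⊤}
  B7:   IN=(all ⊤)   OUT={a:+; rest ⊤}
  B8:   IN={a:+; rest ⊤}   OUT={a:+; rest ⊤}

Merge at B5: IN[B5] = OUT[B4] = {a: ⊤, b: ⊤, c: ⊤, d: ⊤, e: ⊤, f: ⊤}
Applying B5's transfer function to that IN value gives OUT[B5] (row B5 above).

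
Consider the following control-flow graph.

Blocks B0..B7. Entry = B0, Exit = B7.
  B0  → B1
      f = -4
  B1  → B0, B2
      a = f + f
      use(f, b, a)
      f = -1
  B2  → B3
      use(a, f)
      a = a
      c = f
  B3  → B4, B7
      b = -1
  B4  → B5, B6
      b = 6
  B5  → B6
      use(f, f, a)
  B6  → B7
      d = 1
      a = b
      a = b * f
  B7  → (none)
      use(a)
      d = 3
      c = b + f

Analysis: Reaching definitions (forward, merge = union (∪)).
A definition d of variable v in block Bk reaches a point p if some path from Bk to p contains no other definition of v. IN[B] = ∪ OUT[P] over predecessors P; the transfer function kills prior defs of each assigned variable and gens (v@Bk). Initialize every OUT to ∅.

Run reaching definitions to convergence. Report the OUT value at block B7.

Answer: {a@B2, a@B6, b@B3, b@B4, c@B7, d@B7, f@B1}

Working:
Per-block solution:
  B0:   IN={a@B1, f@B1}   OUT={a@B1, f@B0}
  B1:   IN={a@B1, f@B0}   OUT={a@B1, f@B1}
  B2:   IN={a@B1, f@B1}   OUT={a@B2, c@B2, f@B1}
  B3:   IN={a@B2, c@B2, f@B1}   OUT={a@B2, b@B3, c@B2, f@B1}
  B4:   IN={a@B2, b@B3, c@B2, f@B1}   OUT={a@B2, b@B4, c@B2, f@B1}
  B5:   IN={a@B2, b@B4, c@B2, f@B1}   OUT={a@B2, b@B4, c@B2, f@B1}
  B6:   IN={a@B2, b@B4, c@B2, f@B1}   OUT={a@B6, b@B4, c@B2, d@B6, f@B1}
  B7:   IN={a@B2, a@B6, b@B3, b@B4, c@B2, d@B6, f@B1}   OUT={a@B2, a@B6, b@B3, b@B4, c@B7, d@B7, f@B1}

Merge at B7: IN[B7] = OUT[B3] ⊔ OUT[B6] = {a@B2, a@B6, b@B3, b@B4, c@B2, d@B6, f@B1}
Applying B7's transfer function to that IN value gives OUT[B7] (row B7 above).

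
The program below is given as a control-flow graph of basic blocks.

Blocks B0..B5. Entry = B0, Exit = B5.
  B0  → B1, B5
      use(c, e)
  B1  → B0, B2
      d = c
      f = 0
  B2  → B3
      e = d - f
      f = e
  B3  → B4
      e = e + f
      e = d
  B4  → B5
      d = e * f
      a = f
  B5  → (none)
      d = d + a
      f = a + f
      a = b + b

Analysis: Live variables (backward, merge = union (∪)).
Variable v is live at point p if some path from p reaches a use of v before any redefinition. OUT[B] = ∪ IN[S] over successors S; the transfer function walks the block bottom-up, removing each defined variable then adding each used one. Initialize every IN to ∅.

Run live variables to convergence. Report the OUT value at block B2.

Per-block solution:
  B0:   IN={a, b, c, d, e, f}   OUT={a, b, c, d, e, f}
  B1:   IN={a, b, c, e}   OUT={a, b, c, d, e, f}
  B2:   IN={b, d, f}   OUT={b, d, e, f}
  B3:   IN={b, d, e, f}   OUT={b, e, f}
  B4:   IN={b, e, f}   OUT={a, b, d, f}
  B5:   IN={a, b, d, f}   OUT={}

Merge at B2: OUT[B2] = IN[B3] = {b, d, e, f}

Answer: {b, d, e, f}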